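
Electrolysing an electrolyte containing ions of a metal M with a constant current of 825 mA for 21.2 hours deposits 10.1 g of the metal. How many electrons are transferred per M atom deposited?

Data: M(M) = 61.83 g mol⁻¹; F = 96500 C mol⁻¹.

Q = I·t = 0.8250 A × 76320 s = 62960 C, so n(e⁻) = 62960/96500 = 0.6525 mol.
n(M) deposited = 10.1 / 61.83 = 0.1634 mol.
Electrons per atom = n(e⁻)/n(M) = 0.6525 / 0.1634 = 3.99 ≈ 4, so the ion is M⁴⁺.

4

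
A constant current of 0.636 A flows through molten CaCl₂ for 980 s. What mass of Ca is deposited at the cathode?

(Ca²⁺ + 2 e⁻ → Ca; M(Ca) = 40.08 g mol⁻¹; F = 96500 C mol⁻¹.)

Q = I·t = 0.6360 A × 980.00 s = 623.3 C.
n(e⁻) = Q/F = 623.3 / 96500 = 0.006459 mol.
Ca²⁺ + 2 e⁻ → Ca, so n(Ca) = n(e⁻)/2 = 0.003229 mol.
m = n·M = 0.003229 × 40.08 = 0.129 g.

0.129 g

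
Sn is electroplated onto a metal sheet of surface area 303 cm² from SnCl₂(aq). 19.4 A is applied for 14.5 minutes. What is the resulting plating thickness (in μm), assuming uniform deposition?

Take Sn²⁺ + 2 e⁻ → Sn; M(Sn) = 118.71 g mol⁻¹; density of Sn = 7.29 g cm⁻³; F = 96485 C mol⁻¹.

47.0 μm

Q = I·t = 19.40 × 870.00 = 16880 C; n(e⁻) = 0.1749 mol.
n(Sn) = n(e⁻)/2 = 0.08746 mol, so m = 0.08746 × 118.71 = 10.38 g.
Volume = m/ρ = 10.38 / 7.29 = 1.424 cm³.
Thickness = V/A = 1.424 / 303 = 0.00470 cm = 47.0 μm.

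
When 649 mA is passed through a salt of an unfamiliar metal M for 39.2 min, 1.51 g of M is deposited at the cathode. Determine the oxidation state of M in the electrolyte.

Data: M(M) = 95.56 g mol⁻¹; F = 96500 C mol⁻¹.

Q = I·t = 0.6490 A × 2352.0 s = 1526 C, so n(e⁻) = 1526/96500 = 0.01582 mol.
n(M) deposited = 1.51 / 95.56 = 0.01580 mol.
Electrons per atom = n(e⁻)/n(M) = 0.01582 / 0.01580 = 1.00 ≈ 1, so the ion is M⁺.

+1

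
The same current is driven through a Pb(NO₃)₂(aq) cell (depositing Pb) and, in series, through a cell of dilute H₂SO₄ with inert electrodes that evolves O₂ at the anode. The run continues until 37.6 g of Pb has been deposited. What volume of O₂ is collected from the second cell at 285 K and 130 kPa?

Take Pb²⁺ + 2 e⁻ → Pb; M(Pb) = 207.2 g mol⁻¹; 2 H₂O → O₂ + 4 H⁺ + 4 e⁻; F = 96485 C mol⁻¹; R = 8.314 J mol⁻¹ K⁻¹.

1.65 L

n(Pb) = 37.6 / 207.2 = 0.1815 mol, so n(e⁻) = 2 × 0.1815 = 0.3629 mol.
The cells are in series, so the same 0.3629 mol of electrons passes through the second cell.
2 H₂O → O₂ + 4 H⁺ + 4 e⁻ — 4 mol e⁻ per mol O₂, so n(O₂) = 0.3629/4 = 0.09073 mol.
V = nRT/P = (0.09073 × 8.314 × 285) / (130 × 10³) = 0.00165 m³ = 1.65 L.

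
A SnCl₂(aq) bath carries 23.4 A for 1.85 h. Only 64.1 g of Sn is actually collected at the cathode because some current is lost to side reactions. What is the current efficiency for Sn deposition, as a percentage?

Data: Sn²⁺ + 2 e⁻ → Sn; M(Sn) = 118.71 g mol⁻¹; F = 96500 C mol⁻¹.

66.9 %

Q = I·t = 23.40 × 6660.0 = 155800 C; n(e⁻) = 155800/96500 = 1.615 mol.
Theoretical n(Sn) = n(e⁻)/2 = 0.8075 mol, i.e. m_theo = 0.8075 × 118.71 = 95.86 g.
Efficiency = m_actual / m_theo = 64.1 / 95.86 = 66.9 %.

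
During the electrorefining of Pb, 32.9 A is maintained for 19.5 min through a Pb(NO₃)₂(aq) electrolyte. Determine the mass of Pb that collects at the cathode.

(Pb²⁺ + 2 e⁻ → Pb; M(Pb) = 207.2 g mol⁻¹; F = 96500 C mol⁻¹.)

Q = I·t = 32.90 A × 1170.0 s = 38490 C.
n(e⁻) = Q/F = 38490 / 96500 = 0.3989 mol.
Pb²⁺ + 2 e⁻ → Pb, so n(Pb) = n(e⁻)/2 = 0.1994 mol.
m = n·M = 0.1994 × 207.2 = 41.3 g.

41.3 g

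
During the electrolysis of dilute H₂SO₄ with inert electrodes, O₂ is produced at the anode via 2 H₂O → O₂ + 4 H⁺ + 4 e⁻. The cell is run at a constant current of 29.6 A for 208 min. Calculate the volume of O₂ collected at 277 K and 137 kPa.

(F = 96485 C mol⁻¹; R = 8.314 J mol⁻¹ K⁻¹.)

Q = I·t = 29.60 A × 12480 s = 369400 C.
n(e⁻) = Q/F = 369400 / 96485 = 3.829 mol.
4 electrons are transferred per O₂ molecule, so n(O₂) = 3.829 / 4 = 0.9572 mol.
V = nRT/P = (0.9572 × 8.314 × 277) / (137 × 10³ Pa) = 0.0161 m³ = 16.1 L.

16.1 L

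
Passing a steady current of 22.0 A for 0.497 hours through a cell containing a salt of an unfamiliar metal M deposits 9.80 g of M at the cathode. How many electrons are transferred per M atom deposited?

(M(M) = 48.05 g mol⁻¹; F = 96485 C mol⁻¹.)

2

Q = I·t = 22.00 A × 1789.2 s = 39360 C, so n(e⁻) = 39360/96485 = 0.4080 mol.
n(M) deposited = 9.80 / 48.05 = 0.2040 mol.
Electrons per atom = n(e⁻)/n(M) = 0.4080 / 0.2040 = 2.00 ≈ 2, so the ion is M²⁺.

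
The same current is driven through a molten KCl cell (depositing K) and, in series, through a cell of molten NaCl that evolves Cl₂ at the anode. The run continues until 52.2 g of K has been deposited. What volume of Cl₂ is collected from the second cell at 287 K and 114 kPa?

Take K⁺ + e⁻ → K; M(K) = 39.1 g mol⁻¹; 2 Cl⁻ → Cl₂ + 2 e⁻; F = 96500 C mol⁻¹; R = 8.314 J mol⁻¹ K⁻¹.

n(K) = 52.2 / 39.1 = 1.335 mol, so n(e⁻) = 1 × 1.335 = 1.335 mol.
The cells are in series, so the same 1.335 mol of electrons passes through the second cell.
2 Cl⁻ → Cl₂ + 2 e⁻ — 2 mol e⁻ per mol Cl₂, so n(Cl₂) = 1.335/2 = 0.6675 mol.
V = nRT/P = (0.6675 × 8.314 × 287) / (114 × 10³) = 0.0140 m³ = 14.0 L.

14.0 L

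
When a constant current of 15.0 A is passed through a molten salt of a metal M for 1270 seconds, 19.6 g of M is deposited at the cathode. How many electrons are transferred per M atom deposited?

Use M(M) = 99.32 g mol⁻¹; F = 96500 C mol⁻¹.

1

Q = I·t = 15.00 A × 1270.0 s = 19050 C, so n(e⁻) = 19050/96500 = 0.1974 mol.
n(M) deposited = 19.6 / 99.32 = 0.1973 mol.
Electrons per atom = n(e⁻)/n(M) = 0.1974 / 0.1973 = 1.00 ≈ 1, so the ion is M⁺.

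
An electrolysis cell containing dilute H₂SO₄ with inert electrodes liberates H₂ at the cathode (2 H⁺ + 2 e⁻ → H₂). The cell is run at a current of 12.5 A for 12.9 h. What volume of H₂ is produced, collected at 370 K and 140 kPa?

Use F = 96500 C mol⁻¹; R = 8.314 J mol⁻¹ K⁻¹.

Q = I·t = 12.50 A × 46440 s = 580500 C.
n(e⁻) = Q/F = 580500 / 96500 = 6.016 mol.
2 electrons are transferred per H₂ molecule, so n(H₂) = 6.016 / 2 = 3.008 mol.
V = nRT/P = (3.008 × 8.314 × 370) / (140 × 10³ Pa) = 0.0661 m³ = 66.1 L.

66.1 L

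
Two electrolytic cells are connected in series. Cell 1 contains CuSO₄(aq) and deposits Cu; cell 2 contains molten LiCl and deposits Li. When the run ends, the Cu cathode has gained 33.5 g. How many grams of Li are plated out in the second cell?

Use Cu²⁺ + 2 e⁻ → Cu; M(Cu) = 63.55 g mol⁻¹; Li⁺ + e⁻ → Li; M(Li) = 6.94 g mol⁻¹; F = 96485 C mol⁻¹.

7.32 g

n(Cu) = 33.5 / 63.55 = 0.5271 mol.
Since Cu²⁺ + 2 e⁻ → Cu, n(e⁻) passed = 2 × 0.5271 = 1.054 mol.
Cells in series carry the same charge, so the same 1.054 mol of electrons passes through cell 2.
Li⁺ + e⁻ → Li, so n(Li) = 1.054 / 1 = 1.054 mol.
m(Li) = 1.054 × 6.94 = 7.32 g.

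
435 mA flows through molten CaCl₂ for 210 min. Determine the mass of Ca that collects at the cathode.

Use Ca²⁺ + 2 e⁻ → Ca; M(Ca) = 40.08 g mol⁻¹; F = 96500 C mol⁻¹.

Q = I·t = 0.4350 A × 12600 s = 5481 C.
n(e⁻) = Q/F = 5481 / 96500 = 0.05680 mol.
Ca²⁺ + 2 e⁻ → Ca, so n(Ca) = n(e⁻)/2 = 0.02840 mol.
m = n·M = 0.02840 × 40.08 = 1.14 g.

1.14 g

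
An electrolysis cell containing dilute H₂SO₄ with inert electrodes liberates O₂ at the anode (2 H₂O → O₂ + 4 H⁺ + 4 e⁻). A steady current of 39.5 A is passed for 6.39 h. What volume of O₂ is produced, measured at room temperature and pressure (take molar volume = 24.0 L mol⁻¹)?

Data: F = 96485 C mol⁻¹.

Q = I·t = 39.50 A × 23004 s = 908700 C.
n(e⁻) = Q/F = 908700 / 96485 = 9.418 mol.
4 electrons are transferred per O₂ molecule, so n(O₂) = 9.418 / 4 = 2.354 mol.
V = n × V_m = 2.354 × 24.0 = 56.5 L.

56.5 L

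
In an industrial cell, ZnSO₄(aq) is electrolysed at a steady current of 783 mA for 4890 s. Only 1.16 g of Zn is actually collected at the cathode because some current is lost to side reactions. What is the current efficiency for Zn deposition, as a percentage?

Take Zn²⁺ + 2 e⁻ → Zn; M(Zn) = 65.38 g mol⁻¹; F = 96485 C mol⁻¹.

89.4 %

Q = I·t = 0.7830 × 4890.0 = 3829 C; n(e⁻) = 3829/96485 = 0.03968 mol.
Theoretical n(Zn) = n(e⁻)/2 = 0.01984 mol, i.e. m_theo = 0.01984 × 65.38 = 1.297 g.
Efficiency = m_actual / m_theo = 1.16 / 1.297 = 89.4 %.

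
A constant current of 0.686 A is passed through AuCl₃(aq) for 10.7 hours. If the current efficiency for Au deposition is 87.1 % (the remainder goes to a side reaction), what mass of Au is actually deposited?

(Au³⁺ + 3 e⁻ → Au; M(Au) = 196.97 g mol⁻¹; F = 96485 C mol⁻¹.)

15.7 g

Q = I·t = 0.6860 × 38520 = 26420 C.
n(e⁻) = 26420/96485 = 0.2739 mol; theoretically n(Au) = 0.2739/3 = 0.09129 mol, m_theo = 17.98 g.
At 87.1 % efficiency, m_actual = 0.871 × 17.98 = 15.7 g.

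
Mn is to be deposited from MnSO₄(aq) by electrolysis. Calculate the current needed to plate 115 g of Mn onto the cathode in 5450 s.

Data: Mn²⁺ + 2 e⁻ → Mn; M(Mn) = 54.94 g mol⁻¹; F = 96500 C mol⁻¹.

n(Mn) = 115 / 54.94 = 2.093 mol.
n(e⁻) = 2 × 2.093 = 4.186 mol.
Q = n(e⁻)·F = 4.186 × 96500 = 404000 C.
I = Q/t = 404000 / 5450.0 s = 74.1 A.

74.1 A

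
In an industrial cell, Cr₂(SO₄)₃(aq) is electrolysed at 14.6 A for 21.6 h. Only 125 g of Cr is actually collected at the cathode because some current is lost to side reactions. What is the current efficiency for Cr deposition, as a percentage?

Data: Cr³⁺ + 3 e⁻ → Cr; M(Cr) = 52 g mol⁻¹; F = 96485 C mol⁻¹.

61.3 %

Q = I·t = 14.60 × 77760 = 1135000 C; n(e⁻) = 1135000/96485 = 11.77 mol.
Theoretical n(Cr) = n(e⁻)/3 = 3.922 mol, i.e. m_theo = 3.922 × 52 = 204.0 g.
Efficiency = m_actual / m_theo = 125 / 204.0 = 61.3 %.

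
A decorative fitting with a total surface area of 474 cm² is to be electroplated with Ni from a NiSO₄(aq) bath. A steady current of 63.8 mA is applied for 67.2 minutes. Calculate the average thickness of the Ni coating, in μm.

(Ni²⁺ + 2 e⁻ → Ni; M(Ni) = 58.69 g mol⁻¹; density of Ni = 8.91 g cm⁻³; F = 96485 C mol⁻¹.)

0.185 μm

Q = I·t = 0.06380 × 4032.0 = 257.2 C; n(e⁻) = 0.002666 mol.
n(Ni) = n(e⁻)/2 = 0.001333 mol, so m = 0.001333 × 58.69 = 0.07824 g.
Volume = m/ρ = 0.07824 / 8.91 = 0.008781 cm³.
Thickness = V/A = 0.008781 / 474 = 1.85 × 10⁻⁵ cm = 0.185 μm.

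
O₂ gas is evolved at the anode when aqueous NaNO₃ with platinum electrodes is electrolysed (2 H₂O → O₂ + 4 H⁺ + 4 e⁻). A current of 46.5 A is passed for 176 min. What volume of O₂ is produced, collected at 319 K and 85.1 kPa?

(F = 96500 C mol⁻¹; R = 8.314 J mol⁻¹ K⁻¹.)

39.6 L

Q = I·t = 46.50 A × 10560 s = 491000 C.
n(e⁻) = Q/F = 491000 / 96500 = 5.088 mol.
4 electrons are transferred per O₂ molecule, so n(O₂) = 5.088 / 4 = 1.272 mol.
V = nRT/P = (1.272 × 8.314 × 319) / (85.1 × 10³ Pa) = 0.0396 m³ = 39.6 L.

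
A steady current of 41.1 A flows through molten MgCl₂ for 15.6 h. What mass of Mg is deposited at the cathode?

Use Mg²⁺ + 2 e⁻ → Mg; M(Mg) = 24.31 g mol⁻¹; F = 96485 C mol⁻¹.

Q = I·t = 41.10 A × 56160 s = 2308000 C.
n(e⁻) = Q/F = 2308000 / 96485 = 23.92 mol.
Mg²⁺ + 2 e⁻ → Mg, so n(Mg) = n(e⁻)/2 = 11.96 mol.
m = n·M = 11.96 × 24.31 = 291 g.

291 g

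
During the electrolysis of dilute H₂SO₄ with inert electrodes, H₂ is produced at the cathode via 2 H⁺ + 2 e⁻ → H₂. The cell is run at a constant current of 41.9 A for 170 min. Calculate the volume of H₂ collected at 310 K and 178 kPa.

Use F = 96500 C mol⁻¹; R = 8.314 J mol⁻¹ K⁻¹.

32.1 L

Q = I·t = 41.90 A × 10200 s = 427400 C.
n(e⁻) = Q/F = 427400 / 96500 = 4.429 mol.
2 electrons are transferred per H₂ molecule, so n(H₂) = 4.429 / 2 = 2.214 mol.
V = nRT/P = (2.214 × 8.314 × 310) / (178 × 10³ Pa) = 0.0321 m³ = 32.1 L.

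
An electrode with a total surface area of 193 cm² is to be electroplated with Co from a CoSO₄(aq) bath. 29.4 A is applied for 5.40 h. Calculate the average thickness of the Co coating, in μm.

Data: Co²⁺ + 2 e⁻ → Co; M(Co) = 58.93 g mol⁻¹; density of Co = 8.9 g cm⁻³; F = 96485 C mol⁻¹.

Q = I·t = 29.40 × 19440 = 571500 C; n(e⁻) = 5.924 mol.
n(Co) = n(e⁻)/2 = 2.962 mol, so m = 2.962 × 58.93 = 174.5 g.
Volume = m/ρ = 174.5 / 8.9 = 19.61 cm³.
Thickness = V/A = 19.61 / 193 = 0.102 cm = 1020 μm.

1020 μm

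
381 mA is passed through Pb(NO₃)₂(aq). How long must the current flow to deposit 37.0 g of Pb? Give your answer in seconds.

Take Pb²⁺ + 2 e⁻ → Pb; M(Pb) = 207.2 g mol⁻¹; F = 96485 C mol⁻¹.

90400 s

n(Pb) = m/M = 37.0 / 207.2 = 0.1786 mol.
Each Pb atom requires 2 electrons, so n(e⁻) = 2 × 0.1786 = 0.3571 mol.
Q = n(e⁻)·F = 0.3571 × 96485 = 34460 C.
t = Q/I = 34460 / 0.3810 A = 90440 s.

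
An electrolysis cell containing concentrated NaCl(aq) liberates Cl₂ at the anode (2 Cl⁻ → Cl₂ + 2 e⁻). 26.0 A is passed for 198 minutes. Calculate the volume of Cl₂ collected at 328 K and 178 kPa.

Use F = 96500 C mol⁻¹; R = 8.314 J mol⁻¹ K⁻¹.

24.5 L

Q = I·t = 26.00 A × 11880 s = 308900 C.
n(e⁻) = Q/F = 308900 / 96500 = 3.201 mol.
2 electrons are transferred per Cl₂ molecule, so n(Cl₂) = 3.201 / 2 = 1.600 mol.
V = nRT/P = (1.600 × 8.314 × 328) / (178 × 10³ Pa) = 0.0245 m³ = 24.5 L.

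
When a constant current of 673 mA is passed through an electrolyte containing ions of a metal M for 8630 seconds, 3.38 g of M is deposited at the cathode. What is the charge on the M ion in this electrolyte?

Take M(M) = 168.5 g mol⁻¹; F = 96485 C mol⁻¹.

Q = I·t = 0.6730 A × 8630.0 s = 5808 C, so n(e⁻) = 5808/96485 = 0.06020 mol.
n(M) deposited = 3.38 / 168.5 = 0.02006 mol.
Electrons per atom = n(e⁻)/n(M) = 0.06020 / 0.02006 = 3.00 ≈ 3, so the ion is M³⁺.

+3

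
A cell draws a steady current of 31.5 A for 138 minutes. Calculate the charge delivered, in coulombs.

2.61 × 10⁵ C

Q = I·t = 31.50 A × 8280.0 s = 2.61 × 10⁵ C.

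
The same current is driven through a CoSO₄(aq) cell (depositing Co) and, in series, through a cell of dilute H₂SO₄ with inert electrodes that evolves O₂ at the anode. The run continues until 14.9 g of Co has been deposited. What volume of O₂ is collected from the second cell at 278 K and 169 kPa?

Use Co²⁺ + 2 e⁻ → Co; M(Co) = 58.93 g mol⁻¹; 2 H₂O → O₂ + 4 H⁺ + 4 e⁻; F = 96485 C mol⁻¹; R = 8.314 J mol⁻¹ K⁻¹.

1.73 L

n(Co) = 14.9 / 58.93 = 0.2528 mol, so n(e⁻) = 2 × 0.2528 = 0.5057 mol.
The cells are in series, so the same 0.5057 mol of electrons passes through the second cell.
2 H₂O → O₂ + 4 H⁺ + 4 e⁻ — 4 mol e⁻ per mol O₂, so n(O₂) = 0.5057/4 = 0.1264 mol.
V = nRT/P = (0.1264 × 8.314 × 278) / (169 × 10³) = 0.00173 m³ = 1.73 L.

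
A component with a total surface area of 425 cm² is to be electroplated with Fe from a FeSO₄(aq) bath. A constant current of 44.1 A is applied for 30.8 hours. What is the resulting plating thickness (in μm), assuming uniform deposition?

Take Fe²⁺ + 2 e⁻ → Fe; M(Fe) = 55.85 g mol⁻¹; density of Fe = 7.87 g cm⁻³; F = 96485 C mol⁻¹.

Q = I·t = 44.10 × 110880 = 4890000 C; n(e⁻) = 50.68 mol.
n(Fe) = n(e⁻)/2 = 25.34 mol, so m = 25.34 × 55.85 = 1415 g.
Volume = m/ρ = 1415 / 7.87 = 179.8 cm³.
Thickness = V/A = 179.8 / 425 = 0.423 cm = 4230 μm.

4230 μm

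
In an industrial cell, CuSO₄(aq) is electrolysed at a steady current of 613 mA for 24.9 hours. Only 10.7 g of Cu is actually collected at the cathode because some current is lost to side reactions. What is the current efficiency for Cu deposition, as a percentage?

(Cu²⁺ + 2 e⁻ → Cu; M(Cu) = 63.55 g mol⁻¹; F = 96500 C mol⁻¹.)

Q = I·t = 0.6130 × 89640 = 54950 C; n(e⁻) = 54950/96500 = 0.5694 mol.
Theoretical n(Cu) = n(e⁻)/2 = 0.2847 mol, i.e. m_theo = 0.2847 × 63.55 = 18.09 g.
Efficiency = m_actual / m_theo = 10.7 / 18.09 = 59.1 %.

59.1 %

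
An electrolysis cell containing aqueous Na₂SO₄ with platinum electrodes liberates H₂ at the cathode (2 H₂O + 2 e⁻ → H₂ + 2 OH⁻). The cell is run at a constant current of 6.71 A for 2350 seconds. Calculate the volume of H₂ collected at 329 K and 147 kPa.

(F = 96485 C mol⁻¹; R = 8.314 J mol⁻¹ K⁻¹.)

Q = I·t = 6.710 A × 2350.0 s = 15770 C.
n(e⁻) = Q/F = 15770 / 96485 = 0.1634 mol.
2 electrons are transferred per H₂ molecule, so n(H₂) = 0.1634 / 2 = 0.08171 mol.
V = nRT/P = (0.08171 × 8.314 × 329) / (147 × 10³ Pa) = 0.00152 m³ = 1.52 L.

1.52 L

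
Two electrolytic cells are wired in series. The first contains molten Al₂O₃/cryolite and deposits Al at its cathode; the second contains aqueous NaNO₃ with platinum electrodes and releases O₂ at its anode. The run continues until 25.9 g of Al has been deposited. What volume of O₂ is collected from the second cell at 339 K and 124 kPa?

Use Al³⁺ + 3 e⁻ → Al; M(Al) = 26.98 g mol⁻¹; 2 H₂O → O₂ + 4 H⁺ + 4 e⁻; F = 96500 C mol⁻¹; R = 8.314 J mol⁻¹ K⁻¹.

16.4 L

n(Al) = 25.9 / 26.98 = 0.9600 mol, so n(e⁻) = 3 × 0.9600 = 2.880 mol.
The cells are in series, so the same 2.880 mol of electrons passes through the second cell.
2 H₂O → O₂ + 4 H⁺ + 4 e⁻ — 4 mol e⁻ per mol O₂, so n(O₂) = 2.880/4 = 0.7200 mol.
V = nRT/P = (0.7200 × 8.314 × 339) / (124 × 10³) = 0.0164 m³ = 16.4 L.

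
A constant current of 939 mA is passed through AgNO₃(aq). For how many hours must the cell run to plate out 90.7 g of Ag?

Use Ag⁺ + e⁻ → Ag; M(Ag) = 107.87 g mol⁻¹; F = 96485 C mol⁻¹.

n(Ag) = m/M = 90.7 / 107.87 = 0.8408 mol.
Each Ag atom requires 1 electron, so n(e⁻) = 1 × 0.8408 = 0.8408 mol.
Q = n(e⁻)·F = 0.8408 × 96485 = 81130 C.
t = Q/I = 81130 / 0.9390 A = 86400 s = 24.0 h.

24.0 h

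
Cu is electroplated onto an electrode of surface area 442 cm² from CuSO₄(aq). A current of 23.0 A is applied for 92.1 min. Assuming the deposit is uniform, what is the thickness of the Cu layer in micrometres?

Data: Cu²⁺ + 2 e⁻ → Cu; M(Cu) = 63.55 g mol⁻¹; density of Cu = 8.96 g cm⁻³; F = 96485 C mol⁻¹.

106 μm

Q = I·t = 23.00 × 5526.0 = 127100 C; n(e⁻) = 1.317 mol.
n(Cu) = n(e⁻)/2 = 0.6586 mol, so m = 0.6586 × 63.55 = 41.86 g.
Volume = m/ρ = 41.86 / 8.96 = 4.672 cm³.
Thickness = V/A = 4.672 / 442 = 0.0106 cm = 106 μm.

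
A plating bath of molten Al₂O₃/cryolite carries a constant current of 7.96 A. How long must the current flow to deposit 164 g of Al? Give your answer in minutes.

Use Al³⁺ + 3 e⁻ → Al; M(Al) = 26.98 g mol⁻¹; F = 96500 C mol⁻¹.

n(Al) = m/M = 164 / 26.98 = 6.079 mol.
Each Al atom requires 3 electrons, so n(e⁻) = 3 × 6.079 = 18.24 mol.
Q = n(e⁻)·F = 18.24 × 96500 = 1760000 C.
t = Q/I = 1760000 / 7.960 A = 221100 s = 3680 min.

3680 min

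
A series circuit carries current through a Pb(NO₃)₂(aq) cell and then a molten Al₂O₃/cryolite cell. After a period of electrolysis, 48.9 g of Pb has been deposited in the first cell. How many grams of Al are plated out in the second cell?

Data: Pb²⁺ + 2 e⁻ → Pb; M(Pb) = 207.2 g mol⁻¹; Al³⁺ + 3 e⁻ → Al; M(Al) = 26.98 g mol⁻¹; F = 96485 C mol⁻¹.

n(Pb) = 48.9 / 207.2 = 0.2360 mol.
Since Pb²⁺ + 2 e⁻ → Pb, n(e⁻) passed = 2 × 0.2360 = 0.4720 mol.
Cells in series carry the same charge, so the same 0.4720 mol of electrons passes through cell 2.
Al³⁺ + 3 e⁻ → Al, so n(Al) = 0.4720 / 3 = 0.1573 mol.
m(Al) = 0.1573 × 26.98 = 4.24 g.

4.24 g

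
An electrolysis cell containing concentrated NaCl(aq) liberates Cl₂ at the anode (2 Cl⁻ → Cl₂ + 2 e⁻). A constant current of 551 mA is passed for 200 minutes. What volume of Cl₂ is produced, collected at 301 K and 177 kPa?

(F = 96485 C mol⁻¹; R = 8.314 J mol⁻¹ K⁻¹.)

Q = I·t = 0.5510 A × 12000 s = 6612 C.
n(e⁻) = Q/F = 6612 / 96485 = 0.06853 mol.
2 electrons are transferred per Cl₂ molecule, so n(Cl₂) = 0.06853 / 2 = 0.03426 mol.
V = nRT/P = (0.03426 × 8.314 × 301) / (177 × 10³ Pa) = 4.84 × 10⁻⁴ m³ = 0.484 L.

0.484 L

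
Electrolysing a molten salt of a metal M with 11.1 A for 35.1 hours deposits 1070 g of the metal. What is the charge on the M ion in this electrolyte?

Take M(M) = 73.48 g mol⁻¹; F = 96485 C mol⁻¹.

Q = I·t = 11.10 A × 126360 s = 1403000 C, so n(e⁻) = 1403000/96485 = 14.54 mol.
n(M) deposited = 1070 / 73.48 = 14.56 mol.
Electrons per atom = n(e⁻)/n(M) = 14.54 / 14.56 = 0.998 ≈ 1, so the ion is M⁺.

+1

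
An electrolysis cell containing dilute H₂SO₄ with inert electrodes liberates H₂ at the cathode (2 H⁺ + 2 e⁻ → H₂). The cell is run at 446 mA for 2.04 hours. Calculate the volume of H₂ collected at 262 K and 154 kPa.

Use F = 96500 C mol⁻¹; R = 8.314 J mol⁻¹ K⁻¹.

Q = I·t = 0.4460 A × 7344.0 s = 3275 C.
n(e⁻) = Q/F = 3275 / 96500 = 0.03394 mol.
2 electrons are transferred per H₂ molecule, so n(H₂) = 0.03394 / 2 = 0.01697 mol.
V = nRT/P = (0.01697 × 8.314 × 262) / (154 × 10³ Pa) = 2.40 × 10⁻⁴ m³ = 0.240 L.

0.240 L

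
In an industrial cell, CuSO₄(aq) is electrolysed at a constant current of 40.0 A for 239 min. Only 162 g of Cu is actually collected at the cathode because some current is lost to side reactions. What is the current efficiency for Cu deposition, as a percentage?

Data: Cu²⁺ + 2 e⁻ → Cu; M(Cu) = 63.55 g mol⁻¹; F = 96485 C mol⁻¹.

85.8 %

Q = I·t = 40.00 × 14340 = 573600 C; n(e⁻) = 573600/96485 = 5.945 mol.
Theoretical n(Cu) = n(e⁻)/2 = 2.972 mol, i.e. m_theo = 2.972 × 63.55 = 188.9 g.
Efficiency = m_actual / m_theo = 162 / 188.9 = 85.8 %.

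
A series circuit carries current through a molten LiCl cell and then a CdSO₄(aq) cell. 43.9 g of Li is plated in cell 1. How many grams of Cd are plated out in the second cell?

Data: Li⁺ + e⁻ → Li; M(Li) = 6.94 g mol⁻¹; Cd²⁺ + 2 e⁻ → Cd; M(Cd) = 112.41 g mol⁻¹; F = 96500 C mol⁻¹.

n(Li) = 43.9 / 6.94 = 6.326 mol.
Since Li⁺ + e⁻ → Li, n(e⁻) passed = 1 × 6.326 = 6.326 mol.
Cells in series carry the same charge, so the same 6.326 mol of electrons passes through cell 2.
Cd²⁺ + 2 e⁻ → Cd, so n(Cd) = 6.326 / 2 = 3.163 mol.
m(Cd) = 3.163 × 112.41 = 356 g.

356 g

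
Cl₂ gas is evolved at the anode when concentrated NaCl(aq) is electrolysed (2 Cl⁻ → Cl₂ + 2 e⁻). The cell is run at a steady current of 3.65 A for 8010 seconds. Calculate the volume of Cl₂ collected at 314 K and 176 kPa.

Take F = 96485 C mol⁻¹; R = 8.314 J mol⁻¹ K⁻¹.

2.25 L

Q = I·t = 3.650 A × 8010.0 s = 29240 C.
n(e⁻) = Q/F = 29240 / 96485 = 0.3030 mol.
2 electrons are transferred per Cl₂ molecule, so n(Cl₂) = 0.3030 / 2 = 0.1515 mol.
V = nRT/P = (0.1515 × 8.314 × 314) / (176 × 10³ Pa) = 0.00225 m³ = 2.25 L.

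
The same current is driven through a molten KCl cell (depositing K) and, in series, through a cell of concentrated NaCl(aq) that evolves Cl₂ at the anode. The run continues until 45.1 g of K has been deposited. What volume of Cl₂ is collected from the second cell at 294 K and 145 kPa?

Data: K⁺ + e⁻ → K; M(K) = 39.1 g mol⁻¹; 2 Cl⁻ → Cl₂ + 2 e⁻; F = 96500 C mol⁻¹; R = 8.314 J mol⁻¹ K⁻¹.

9.72 L

n(K) = 45.1 / 39.1 = 1.153 mol, so n(e⁻) = 1 × 1.153 = 1.153 mol.
The cells are in series, so the same 1.153 mol of electrons passes through the second cell.
2 Cl⁻ → Cl₂ + 2 e⁻ — 2 mol e⁻ per mol Cl₂, so n(Cl₂) = 1.153/2 = 0.5767 mol.
V = nRT/P = (0.5767 × 8.314 × 294) / (145 × 10³) = 0.00972 m³ = 9.72 L.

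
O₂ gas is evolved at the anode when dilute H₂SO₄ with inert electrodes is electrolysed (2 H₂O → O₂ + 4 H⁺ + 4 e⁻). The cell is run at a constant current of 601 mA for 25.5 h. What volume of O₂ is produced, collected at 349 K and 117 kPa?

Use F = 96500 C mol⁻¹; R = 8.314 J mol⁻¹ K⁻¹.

Q = I·t = 0.6010 A × 91800 s = 55170 C.
n(e⁻) = Q/F = 55170 / 96500 = 0.5717 mol.
4 electrons are transferred per O₂ molecule, so n(O₂) = 0.5717 / 4 = 0.1429 mol.
V = nRT/P = (0.1429 × 8.314 × 349) / (117 × 10³ Pa) = 0.00354 m³ = 3.54 L.

3.54 L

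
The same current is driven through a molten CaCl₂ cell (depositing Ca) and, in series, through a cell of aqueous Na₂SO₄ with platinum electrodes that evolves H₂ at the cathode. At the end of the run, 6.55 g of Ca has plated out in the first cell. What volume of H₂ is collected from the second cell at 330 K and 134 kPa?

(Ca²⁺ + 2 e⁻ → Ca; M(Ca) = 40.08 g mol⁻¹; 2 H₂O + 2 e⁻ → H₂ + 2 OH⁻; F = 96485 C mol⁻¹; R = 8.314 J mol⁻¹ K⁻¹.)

n(Ca) = 6.55 / 40.08 = 0.1634 mol, so n(e⁻) = 2 × 0.1634 = 0.3268 mol.
The cells are in series, so the same 0.3268 mol of electrons passes through the second cell.
2 H₂O + 2 e⁻ → H₂ + 2 OH⁻ — 2 mol e⁻ per mol H₂, so n(H₂) = 0.3268/2 = 0.1634 mol.
V = nRT/P = (0.1634 × 8.314 × 330) / (134 × 10³) = 0.00335 m³ = 3.35 L.

3.35 L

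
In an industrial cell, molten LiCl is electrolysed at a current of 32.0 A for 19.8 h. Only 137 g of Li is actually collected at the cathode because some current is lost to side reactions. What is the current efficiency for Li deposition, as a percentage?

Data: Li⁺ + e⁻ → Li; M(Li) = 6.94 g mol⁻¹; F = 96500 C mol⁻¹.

83.5 %

Q = I·t = 32.00 × 71280 = 2281000 C; n(e⁻) = 2281000/96500 = 23.64 mol.
Theoretical n(Li) = n(e⁻)/1 = 23.64 mol, i.e. m_theo = 23.64 × 6.94 = 164.0 g.
Efficiency = m_actual / m_theo = 137 / 164.0 = 83.5 %.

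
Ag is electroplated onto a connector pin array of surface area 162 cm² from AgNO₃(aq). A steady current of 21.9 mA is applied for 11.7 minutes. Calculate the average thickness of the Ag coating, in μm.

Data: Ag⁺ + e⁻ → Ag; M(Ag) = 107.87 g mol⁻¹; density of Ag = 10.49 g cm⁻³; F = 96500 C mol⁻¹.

Q = I·t = 0.02190 × 702.00 = 15.37 C; n(e⁻) = 0.0001593 mol.
n(Ag) = n(e⁻)/1 = 0.0001593 mol, so m = 0.0001593 × 107.87 = 0.01719 g.
Volume = m/ρ = 0.01719 / 10.49 = 0.001638 cm³.
Thickness = V/A = 0.001638 / 162 = 1.01 × 10⁻⁵ cm = 0.101 μm.

0.101 μm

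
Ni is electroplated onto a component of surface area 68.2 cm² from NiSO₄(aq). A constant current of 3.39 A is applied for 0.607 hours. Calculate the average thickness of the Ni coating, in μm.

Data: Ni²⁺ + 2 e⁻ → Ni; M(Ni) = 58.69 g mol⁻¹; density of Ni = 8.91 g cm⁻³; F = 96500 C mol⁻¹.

37.1 μm

Q = I·t = 3.390 × 2185.2 = 7408 C; n(e⁻) = 0.07677 mol.
n(Ni) = n(e⁻)/2 = 0.03838 mol, so m = 0.03838 × 58.69 = 2.253 g.
Volume = m/ρ = 2.253 / 8.91 = 0.2528 cm³.
Thickness = V/A = 0.2528 / 68.2 = 0.00371 cm = 37.1 μm.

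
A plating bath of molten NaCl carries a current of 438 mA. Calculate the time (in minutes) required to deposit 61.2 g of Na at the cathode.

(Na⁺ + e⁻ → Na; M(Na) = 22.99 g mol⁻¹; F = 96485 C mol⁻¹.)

9770 min

n(Na) = m/M = 61.2 / 22.99 = 2.662 mol.
Each Na atom requires 1 electron, so n(e⁻) = 1 × 2.662 = 2.662 mol.
Q = n(e⁻)·F = 2.662 × 96485 = 256800 C.
t = Q/I = 256800 / 0.4380 A = 586400 s = 9770 min.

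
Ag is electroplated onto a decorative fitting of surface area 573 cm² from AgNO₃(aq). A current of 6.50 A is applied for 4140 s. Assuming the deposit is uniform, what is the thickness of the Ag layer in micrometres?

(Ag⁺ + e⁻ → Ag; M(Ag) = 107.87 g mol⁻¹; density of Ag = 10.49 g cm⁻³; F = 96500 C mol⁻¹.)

50.0 μm

Q = I·t = 6.500 × 4140.0 = 26910 C; n(e⁻) = 0.2789 mol.
n(Ag) = n(e⁻)/1 = 0.2789 mol, so m = 0.2789 × 107.87 = 30.08 g.
Volume = m/ρ = 30.08 / 10.49 = 2.868 cm³.
Thickness = V/A = 2.868 / 573 = 0.00500 cm = 50.0 μm.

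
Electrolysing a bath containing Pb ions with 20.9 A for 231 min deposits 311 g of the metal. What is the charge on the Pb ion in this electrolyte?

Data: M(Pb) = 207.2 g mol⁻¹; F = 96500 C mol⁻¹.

Q = I·t = 20.90 A × 13860 s = 289700 C, so n(e⁻) = 289700/96500 = 3.002 mol.
n(Pb) deposited = 311 / 207.2 = 1.501 mol.
Electrons per atom = n(e⁻)/n(Pb) = 3.002 / 1.501 = 2.00 ≈ 2, so the ion is Pb²⁺.

+2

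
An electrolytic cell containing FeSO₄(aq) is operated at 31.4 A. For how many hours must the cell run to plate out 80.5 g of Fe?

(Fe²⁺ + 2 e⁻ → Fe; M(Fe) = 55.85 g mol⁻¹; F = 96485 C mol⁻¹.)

2.46 h

n(Fe) = m/M = 80.5 / 55.85 = 1.441 mol.
Each Fe atom requires 2 electrons, so n(e⁻) = 2 × 1.441 = 2.883 mol.
Q = n(e⁻)·F = 2.883 × 96485 = 278100 C.
t = Q/I = 278100 / 31.40 A = 8858 s = 2.46 h.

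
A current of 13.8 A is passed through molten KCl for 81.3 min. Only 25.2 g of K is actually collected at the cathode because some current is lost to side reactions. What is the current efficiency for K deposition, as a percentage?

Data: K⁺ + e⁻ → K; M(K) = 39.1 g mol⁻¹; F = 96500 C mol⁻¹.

Q = I·t = 13.80 × 4878.0 = 67320 C; n(e⁻) = 67320/96500 = 0.6976 mol.
Theoretical n(K) = n(e⁻)/1 = 0.6976 mol, i.e. m_theo = 0.6976 × 39.1 = 27.28 g.
Efficiency = m_actual / m_theo = 25.2 / 27.28 = 92.4 %.

92.4 %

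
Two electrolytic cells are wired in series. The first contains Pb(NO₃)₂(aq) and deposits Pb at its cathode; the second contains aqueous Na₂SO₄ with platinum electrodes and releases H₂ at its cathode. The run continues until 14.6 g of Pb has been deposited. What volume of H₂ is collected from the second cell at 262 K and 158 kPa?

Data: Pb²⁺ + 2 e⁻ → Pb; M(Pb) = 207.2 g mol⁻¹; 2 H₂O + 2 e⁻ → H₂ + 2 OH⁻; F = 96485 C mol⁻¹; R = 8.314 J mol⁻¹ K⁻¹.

n(Pb) = 14.6 / 207.2 = 0.07046 mol, so n(e⁻) = 2 × 0.07046 = 0.1409 mol.
The cells are in series, so the same 0.1409 mol of electrons passes through the second cell.
2 H₂O + 2 e⁻ → H₂ + 2 OH⁻ — 2 mol e⁻ per mol H₂, so n(H₂) = 0.1409/2 = 0.07046 mol.
V = nRT/P = (0.07046 × 8.314 × 262) / (158 × 10³) = 9.71 × 10⁻⁴ m³ = 0.971 L.

0.971 L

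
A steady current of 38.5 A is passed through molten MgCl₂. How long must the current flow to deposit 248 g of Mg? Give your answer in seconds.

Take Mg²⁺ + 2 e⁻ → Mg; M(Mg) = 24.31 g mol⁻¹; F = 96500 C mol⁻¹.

n(Mg) = m/M = 248 / 24.31 = 10.20 mol.
Each Mg atom requires 2 electrons, so n(e⁻) = 2 × 10.20 = 20.40 mol.
Q = n(e⁻)·F = 20.40 × 96500 = 1969000 C.
t = Q/I = 1969000 / 38.50 A = 51140 s.

51100 s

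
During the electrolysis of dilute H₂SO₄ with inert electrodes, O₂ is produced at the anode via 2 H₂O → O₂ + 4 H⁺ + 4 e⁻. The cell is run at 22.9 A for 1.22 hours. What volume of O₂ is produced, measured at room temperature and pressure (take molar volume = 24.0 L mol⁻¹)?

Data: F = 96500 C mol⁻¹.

6.25 L

Q = I·t = 22.90 A × 4392.0 s = 100600 C.
n(e⁻) = Q/F = 100600 / 96500 = 1.042 mol.
4 electrons are transferred per O₂ molecule, so n(O₂) = 1.042 / 4 = 0.2606 mol.
V = n × V_m = 0.2606 × 24.0 = 6.25 L.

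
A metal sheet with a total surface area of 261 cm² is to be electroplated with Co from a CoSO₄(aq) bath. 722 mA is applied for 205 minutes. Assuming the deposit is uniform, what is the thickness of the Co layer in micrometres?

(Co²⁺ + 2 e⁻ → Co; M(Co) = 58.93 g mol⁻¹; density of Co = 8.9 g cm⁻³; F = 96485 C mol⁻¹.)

Q = I·t = 0.7220 × 12300 = 8881 C; n(e⁻) = 0.09204 mol.
n(Co) = n(e⁻)/2 = 0.04602 mol, so m = 0.04602 × 58.93 = 2.712 g.
Volume = m/ρ = 2.712 / 8.9 = 0.3047 cm³.
Thickness = V/A = 0.3047 / 261 = 0.00117 cm = 11.7 μm.

11.7 μm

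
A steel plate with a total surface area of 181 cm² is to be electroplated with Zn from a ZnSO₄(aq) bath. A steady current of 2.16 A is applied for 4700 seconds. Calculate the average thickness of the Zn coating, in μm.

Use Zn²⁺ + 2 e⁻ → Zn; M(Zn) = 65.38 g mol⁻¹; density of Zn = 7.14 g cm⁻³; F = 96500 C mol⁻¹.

Q = I·t = 2.160 × 4700.0 = 10150 C; n(e⁻) = 0.1052 mol.
n(Zn) = n(e⁻)/2 = 0.05260 mol, so m = 0.05260 × 65.38 = 3.439 g.
Volume = m/ρ = 3.439 / 7.14 = 0.4817 cm³.
Thickness = V/A = 0.4817 / 181 = 0.00266 cm = 26.6 μm.

26.6 μm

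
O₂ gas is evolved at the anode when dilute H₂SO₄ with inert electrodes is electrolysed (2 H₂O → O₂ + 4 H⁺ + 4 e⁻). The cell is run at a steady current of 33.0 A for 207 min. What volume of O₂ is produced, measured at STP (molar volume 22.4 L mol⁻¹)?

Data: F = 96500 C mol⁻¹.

Q = I·t = 33.00 A × 12420 s = 409900 C.
n(e⁻) = Q/F = 409900 / 96500 = 4.247 mol.
4 electrons are transferred per O₂ molecule, so n(O₂) = 4.247 / 4 = 1.062 mol.
V = n × V_m = 1.062 × 22.4 = 23.8 L.

23.8 L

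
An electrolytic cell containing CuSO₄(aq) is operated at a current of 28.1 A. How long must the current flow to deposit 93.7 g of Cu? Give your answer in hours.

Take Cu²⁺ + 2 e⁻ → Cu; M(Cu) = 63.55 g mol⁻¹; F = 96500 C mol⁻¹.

n(Cu) = m/M = 93.7 / 63.55 = 1.474 mol.
Each Cu atom requires 2 electrons, so n(e⁻) = 2 × 1.474 = 2.949 mol.
Q = n(e⁻)·F = 2.949 × 96500 = 284600 C.
t = Q/I = 284600 / 28.10 A = 10130 s = 2.81 h.

2.81 h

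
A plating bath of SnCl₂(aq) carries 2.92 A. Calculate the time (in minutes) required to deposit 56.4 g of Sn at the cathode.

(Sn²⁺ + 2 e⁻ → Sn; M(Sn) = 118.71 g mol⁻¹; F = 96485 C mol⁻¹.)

n(Sn) = m/M = 56.4 / 118.71 = 0.4751 mol.
Each Sn atom requires 2 electrons, so n(e⁻) = 2 × 0.4751 = 0.9502 mol.
Q = n(e⁻)·F = 0.9502 × 96485 = 91680 C.
t = Q/I = 91680 / 2.920 A = 31400 s = 523 min.

523 min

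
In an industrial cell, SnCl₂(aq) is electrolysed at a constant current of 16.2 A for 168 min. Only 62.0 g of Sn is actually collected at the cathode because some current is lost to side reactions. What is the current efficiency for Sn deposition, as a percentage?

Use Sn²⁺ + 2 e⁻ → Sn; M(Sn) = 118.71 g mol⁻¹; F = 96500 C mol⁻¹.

61.7 %

Q = I·t = 16.20 × 10080 = 163300 C; n(e⁻) = 163300/96500 = 1.692 mol.
Theoretical n(Sn) = n(e⁻)/2 = 0.8461 mol, i.e. m_theo = 0.8461 × 118.71 = 100.4 g.
Efficiency = m_actual / m_theo = 62.0 / 100.4 = 61.7 %.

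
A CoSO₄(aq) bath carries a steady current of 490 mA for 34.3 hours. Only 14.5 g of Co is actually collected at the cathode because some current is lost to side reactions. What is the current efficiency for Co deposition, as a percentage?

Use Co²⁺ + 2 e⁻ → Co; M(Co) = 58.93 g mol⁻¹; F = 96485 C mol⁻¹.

78.5 %

Q = I·t = 0.4900 × 123480 = 60510 C; n(e⁻) = 60510/96485 = 0.6271 mol.
Theoretical n(Co) = n(e⁻)/2 = 0.3135 mol, i.e. m_theo = 0.3135 × 58.93 = 18.48 g.
Efficiency = m_actual / m_theo = 14.5 / 18.48 = 78.5 %.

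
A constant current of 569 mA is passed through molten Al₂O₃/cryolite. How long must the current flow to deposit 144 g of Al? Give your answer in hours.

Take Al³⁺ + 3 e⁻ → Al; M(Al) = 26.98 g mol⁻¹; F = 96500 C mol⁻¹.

n(Al) = m/M = 144 / 26.98 = 5.337 mol.
Each Al atom requires 3 electrons, so n(e⁻) = 3 × 5.337 = 16.01 mol.
Q = n(e⁻)·F = 16.01 × 96500 = 1545000 C.
t = Q/I = 1545000 / 0.5690 A = 2716000 s = 754 h.

754 h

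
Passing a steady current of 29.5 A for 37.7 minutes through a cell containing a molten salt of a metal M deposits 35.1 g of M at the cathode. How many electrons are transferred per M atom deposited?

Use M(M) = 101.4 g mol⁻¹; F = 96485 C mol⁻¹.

Q = I·t = 29.50 A × 2262.0 s = 66730 C, so n(e⁻) = 66730/96485 = 0.6916 mol.
n(M) deposited = 35.1 / 101.4 = 0.3462 mol.
Electrons per atom = n(e⁻)/n(M) = 0.6916 / 0.3462 = 2.00 ≈ 2, so the ion is M²⁺.

2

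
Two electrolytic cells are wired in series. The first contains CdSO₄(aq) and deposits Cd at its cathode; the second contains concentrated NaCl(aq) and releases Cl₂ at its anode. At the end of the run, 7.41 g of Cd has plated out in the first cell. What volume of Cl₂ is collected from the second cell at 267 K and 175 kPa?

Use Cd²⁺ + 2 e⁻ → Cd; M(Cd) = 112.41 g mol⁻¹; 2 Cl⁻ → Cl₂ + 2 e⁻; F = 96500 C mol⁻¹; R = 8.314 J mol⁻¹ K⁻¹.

n(Cd) = 7.41 / 112.41 = 0.06592 mol, so n(e⁻) = 2 × 0.06592 = 0.1318 mol.
The cells are in series, so the same 0.1318 mol of electrons passes through the second cell.
2 Cl⁻ → Cl₂ + 2 e⁻ — 2 mol e⁻ per mol Cl₂, so n(Cl₂) = 0.1318/2 = 0.06592 mol.
V = nRT/P = (0.06592 × 8.314 × 267) / (175 × 10³) = 8.36 × 10⁻⁴ m³ = 0.836 L.

0.836 L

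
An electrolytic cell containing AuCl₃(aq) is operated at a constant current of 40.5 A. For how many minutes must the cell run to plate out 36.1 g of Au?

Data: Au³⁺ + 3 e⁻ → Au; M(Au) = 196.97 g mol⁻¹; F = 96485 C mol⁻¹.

n(Au) = m/M = 36.1 / 196.97 = 0.1833 mol.
Each Au atom requires 3 electrons, so n(e⁻) = 3 × 0.1833 = 0.5498 mol.
Q = n(e⁻)·F = 0.5498 × 96485 = 53050 C.
t = Q/I = 53050 / 40.50 A = 1310 s = 21.8 min.

21.8 min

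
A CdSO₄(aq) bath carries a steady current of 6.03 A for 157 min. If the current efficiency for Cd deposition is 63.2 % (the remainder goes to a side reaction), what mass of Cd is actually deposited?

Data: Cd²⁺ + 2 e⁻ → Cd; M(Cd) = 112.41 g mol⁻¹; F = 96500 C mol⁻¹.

Q = I·t = 6.030 × 9420.0 = 56800 C.
n(e⁻) = 56800/96500 = 0.5886 mol; theoretically n(Cd) = 0.5886/2 = 0.2943 mol, m_theo = 33.08 g.
At 63.2 % efficiency, m_actual = 0.632 × 33.08 = 20.9 g.

20.9 g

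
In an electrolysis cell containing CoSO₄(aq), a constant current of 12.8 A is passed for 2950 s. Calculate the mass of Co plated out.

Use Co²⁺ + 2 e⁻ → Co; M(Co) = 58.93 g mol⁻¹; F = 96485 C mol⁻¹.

Q = I·t = 12.80 A × 2950.0 s = 37760 C.
n(e⁻) = Q/F = 37760 / 96485 = 0.3914 mol.
Co²⁺ + 2 e⁻ → Co, so n(Co) = n(e⁻)/2 = 0.1957 mol.
m = n·M = 0.1957 × 58.93 = 11.5 g.

11.5 g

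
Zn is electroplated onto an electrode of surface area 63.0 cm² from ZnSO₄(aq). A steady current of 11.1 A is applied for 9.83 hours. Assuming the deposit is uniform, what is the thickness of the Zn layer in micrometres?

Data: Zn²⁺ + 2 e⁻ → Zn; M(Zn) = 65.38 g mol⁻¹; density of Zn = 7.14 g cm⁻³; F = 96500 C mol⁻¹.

2960 μm

Q = I·t = 11.10 × 35388 = 392800 C; n(e⁻) = 4.071 mol.
n(Zn) = n(e⁻)/2 = 2.035 mol, so m = 2.035 × 65.38 = 133.1 g.
Volume = m/ρ = 133.1 / 7.14 = 18.64 cm³.
Thickness = V/A = 18.64 / 63.0 = 0.296 cm = 2960 μm.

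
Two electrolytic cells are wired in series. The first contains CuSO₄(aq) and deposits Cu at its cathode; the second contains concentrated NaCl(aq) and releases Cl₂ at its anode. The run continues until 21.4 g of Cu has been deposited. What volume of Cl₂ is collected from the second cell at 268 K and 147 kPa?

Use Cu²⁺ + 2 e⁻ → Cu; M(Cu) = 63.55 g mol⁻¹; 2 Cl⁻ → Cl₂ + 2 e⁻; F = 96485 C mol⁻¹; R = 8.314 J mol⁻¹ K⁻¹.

5.10 L

n(Cu) = 21.4 / 63.55 = 0.3367 mol, so n(e⁻) = 2 × 0.3367 = 0.6735 mol.
The cells are in series, so the same 0.6735 mol of electrons passes through the second cell.
2 Cl⁻ → Cl₂ + 2 e⁻ — 2 mol e⁻ per mol Cl₂, so n(Cl₂) = 0.6735/2 = 0.3367 mol.
V = nRT/P = (0.3367 × 8.314 × 268) / (147 × 10³) = 0.00510 m³ = 5.10 L.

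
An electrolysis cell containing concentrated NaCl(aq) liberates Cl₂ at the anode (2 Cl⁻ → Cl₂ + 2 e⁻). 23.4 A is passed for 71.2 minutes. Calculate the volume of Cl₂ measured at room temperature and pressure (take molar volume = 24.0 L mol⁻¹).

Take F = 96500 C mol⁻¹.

12.4 L

Q = I·t = 23.40 A × 4272.0 s = 99960 C.
n(e⁻) = Q/F = 99960 / 96500 = 1.036 mol.
2 electrons are transferred per Cl₂ molecule, so n(Cl₂) = 1.036 / 2 = 0.5180 mol.
V = n × V_m = 0.5180 × 24.0 = 12.4 L.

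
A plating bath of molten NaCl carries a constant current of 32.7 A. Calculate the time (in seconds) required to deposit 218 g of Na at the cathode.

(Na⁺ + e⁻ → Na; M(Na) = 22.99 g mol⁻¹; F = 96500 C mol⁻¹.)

28000 s

n(Na) = m/M = 218 / 22.99 = 9.482 mol.
Each Na atom requires 1 electron, so n(e⁻) = 1 × 9.482 = 9.482 mol.
Q = n(e⁻)·F = 9.482 × 96500 = 915100 C.
t = Q/I = 915100 / 32.70 A = 27980 s.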